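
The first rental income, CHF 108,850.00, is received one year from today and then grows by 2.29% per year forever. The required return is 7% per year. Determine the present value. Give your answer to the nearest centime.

CHF 2,311,040.34

Periodic rate r = 0.07 per year.
Growing perpetuity (Gordon): PV = PMT₁ / (r − g) = 108,850 / (r − 0.0229) = CHF 2,311,040.34.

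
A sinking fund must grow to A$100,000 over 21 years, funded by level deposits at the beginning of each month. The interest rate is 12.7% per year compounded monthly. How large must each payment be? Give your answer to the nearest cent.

A$79.36

Level annuity due; solve FV = PMT × [((1+r)^n − 1)/r] × (1+r) for PMT.
Periodic rate r = 0.127/12 per month; n is counted in months.
With n = 252: PMT = 100,000 / ([((1+r)^n − 1)/r] × (1+r)) = A$79.36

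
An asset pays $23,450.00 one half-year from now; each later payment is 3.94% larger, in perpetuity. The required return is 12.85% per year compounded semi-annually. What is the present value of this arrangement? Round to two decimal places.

$943,661.97

Periodic rate r = 0.1285/2 per half-year.
Growing perpetuity (Gordon): PV = PMT₁ / (r − g) = 23,450 / (r − 0.0394) = $943,661.97.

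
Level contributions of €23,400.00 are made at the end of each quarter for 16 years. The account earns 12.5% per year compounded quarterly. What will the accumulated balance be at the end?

This is an ordinary annuity: 64 deposits of €23,400.00 at the end of each quarter.
Periodic rate r = 0.125/4 per quarter; n is counted in quarters.
FV = PMT × [((1+r)^n − 1)/r] = 23,400 × [(1+r)^64 − 1] / r = €4,617,307.58

€4,617,307.58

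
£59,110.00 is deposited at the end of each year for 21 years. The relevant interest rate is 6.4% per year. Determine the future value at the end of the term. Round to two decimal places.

£2,474,655.05

This is an ordinary annuity: 21 deposits of £59,110.00 at the end of each year.
Periodic rate r = 0.064 per year.
FV = PMT × [((1+r)^n − 1)/r] = 59,110 × [(1+r)^21 − 1] / r = £2,474,655.05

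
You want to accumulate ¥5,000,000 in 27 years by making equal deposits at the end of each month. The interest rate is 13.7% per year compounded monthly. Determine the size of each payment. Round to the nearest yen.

¥1,480

Level ordinary annuity; solve FV = PMT × [((1+r)^n − 1)/r] for PMT.
Periodic rate r = 0.137/12 per month; n is counted in months.
With n = 324: PMT = 5,000,000 / ([((1+r)^n − 1)/r]) = ¥1,480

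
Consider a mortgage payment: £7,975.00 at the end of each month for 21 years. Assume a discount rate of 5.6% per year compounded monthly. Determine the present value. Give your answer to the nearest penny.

This is an ordinary annuity: 252 payments of £7,975.00 at the end of each month.
Periodic rate r = 0.056/12 per month; n is counted in months.
PV = PMT × [(1 − (1+r)^−n)/r] = 7,975 × [1 − (1+r)^−252] / r = £1,180,262.29

£1,180,262.29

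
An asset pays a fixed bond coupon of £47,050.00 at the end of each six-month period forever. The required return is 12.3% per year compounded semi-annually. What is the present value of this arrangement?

Periodic rate r = 0.123/2 per half-year.
Level perpetuity: PV = PMT / r = 47,050 / (0.123/2) = £765,040.65.

£765,040.65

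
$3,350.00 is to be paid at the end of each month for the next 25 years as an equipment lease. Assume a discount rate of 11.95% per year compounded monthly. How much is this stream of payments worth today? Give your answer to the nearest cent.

This is an ordinary annuity: 300 payments of $3,350.00 at the end of each month.
Periodic rate r = 0.1195/12 per month; n is counted in months.
PV = PMT × [(1 − (1+r)^−n)/r] = 3,350 × [1 − (1+r)^−300] / r = $319,190.08

$319,190.08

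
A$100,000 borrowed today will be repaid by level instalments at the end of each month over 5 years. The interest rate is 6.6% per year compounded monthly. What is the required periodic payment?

Level ordinary annuity; solve PV = PMT × [(1 − (1+r)^−n)/r] for PMT.
Periodic rate r = 0.066/12 per month; n is counted in months.
With n = 60: PMT = 100,000 / ([(1 − (1+r)^−n)/r]) = A$1,961.30

A$1,961.30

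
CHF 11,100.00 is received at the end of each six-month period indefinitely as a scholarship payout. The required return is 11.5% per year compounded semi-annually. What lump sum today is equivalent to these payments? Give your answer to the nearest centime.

CHF 193,043.48

Periodic rate r = 0.115/2 per half-year.
Level perpetuity: PV = PMT / r = 11,100 / (0.115/2) = CHF 193,043.48.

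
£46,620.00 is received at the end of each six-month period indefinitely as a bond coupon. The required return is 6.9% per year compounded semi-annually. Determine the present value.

Periodic rate r = 0.069/2 per half-year.
Level perpetuity: PV = PMT / r = 46,620 / (0.069/2) = £1,351,304.35.

£1,351,304.35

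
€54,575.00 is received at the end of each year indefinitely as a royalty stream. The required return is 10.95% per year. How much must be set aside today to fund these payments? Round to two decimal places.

€498,401.83

Periodic rate r = 0.1095 per year.
Level perpetuity: PV = PMT / r = 54,575 / (0.1095) = €498,401.83.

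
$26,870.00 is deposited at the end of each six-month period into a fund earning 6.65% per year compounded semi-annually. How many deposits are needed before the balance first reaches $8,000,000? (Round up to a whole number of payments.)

74 payments

Periodic rate r = 0.0665/2 per half-year; n is counted in half-years.
Ordinary annuity FV: 8,000,000 = 26,870 × [((1+r)^n − 1)/r].
(1+r)^n = 1 + 8,000,000 × r / 26,870, so n = ln(1 + 8,000,000·r/26,870) / ln(1+r) = 73.03.
Round up to a whole number of payments: n = 74.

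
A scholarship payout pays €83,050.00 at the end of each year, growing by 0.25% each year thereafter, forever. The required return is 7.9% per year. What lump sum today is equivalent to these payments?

Periodic rate r = 0.079 per year.
Growing perpetuity (Gordon): PV = PMT₁ / (r − g) = 83,050 / (r − 0.0025) = €1,085,620.92.

€1,085,620.92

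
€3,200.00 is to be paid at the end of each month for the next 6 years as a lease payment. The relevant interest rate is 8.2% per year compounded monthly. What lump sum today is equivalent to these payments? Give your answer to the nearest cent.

€181,497.91

This is an ordinary annuity: 72 payments of €3,200.00 at the end of each month.
Periodic rate r = 0.082/12 per month; n is counted in months.
PV = PMT × [(1 − (1+r)^−n)/r] = 3,200 × [1 − (1+r)^−72] / r = €181,497.91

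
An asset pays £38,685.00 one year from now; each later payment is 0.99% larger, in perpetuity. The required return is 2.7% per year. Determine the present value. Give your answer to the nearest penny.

£2,262,280.70

Periodic rate r = 0.027 per year.
Growing perpetuity (Gordon): PV = PMT₁ / (r − g) = 38,685 / (r − 0.0099) = £2,262,280.70.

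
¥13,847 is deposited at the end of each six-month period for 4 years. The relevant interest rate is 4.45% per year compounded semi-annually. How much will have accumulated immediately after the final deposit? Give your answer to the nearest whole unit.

This is an ordinary annuity: 8 deposits of ¥13,847 at the end of each six-month period.
Periodic rate r = 0.0445/2 per half-year; n is counted in half-years.
FV = PMT × [((1+r)^n − 1)/r] = 13,847 × [(1+r)^8 − 1] / r = ¥119,797

¥119,797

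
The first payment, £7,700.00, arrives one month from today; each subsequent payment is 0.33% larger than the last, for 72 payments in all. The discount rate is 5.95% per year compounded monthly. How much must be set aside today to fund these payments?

Periodic rate r = 0.0595/12 per month; n is counted in months.
Growing ordinary annuity: PV = PMT₁ × [1 − ((1+g)/(1+r))^n] / (r − g) = 7,700 × [1 − ((1+0.0033)/(1+r))^72] / (r − 0.0033) = £520,557.61.

£520,557.61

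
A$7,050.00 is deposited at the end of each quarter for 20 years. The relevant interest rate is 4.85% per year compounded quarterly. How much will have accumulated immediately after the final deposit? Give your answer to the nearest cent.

This is an ordinary annuity: 80 deposits of A$7,050.00 at the end of each quarter.
Periodic rate r = 0.0485/4 per quarter; n is counted in quarters.
FV = PMT × [((1+r)^n − 1)/r] = 7,050 × [(1+r)^80 − 1] / r = A$943,450.34

A$943,450.34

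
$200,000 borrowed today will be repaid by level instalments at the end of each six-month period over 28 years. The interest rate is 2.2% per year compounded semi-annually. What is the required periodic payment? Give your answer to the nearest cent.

Level ordinary annuity; solve PV = PMT × [(1 − (1+r)^−n)/r] for PMT.
Periodic rate r = 0.022/2 per half-year; n is counted in half-years.
With n = 56: PMT = 200,000 / ([(1 − (1+r)^−n)/r]) = $4,802.66

$4,802.66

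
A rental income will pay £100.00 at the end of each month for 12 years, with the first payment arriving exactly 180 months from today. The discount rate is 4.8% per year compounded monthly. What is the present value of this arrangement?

Ordinary annuity of 144 payments, first payment at period 180.
Periodic rate r = 0.048/12 per month; n is counted in months.
The ordinary-annuity PV formula values the stream one period before the first payment (period 179); discount that back 179 periods:
PV₀ = 100 × [1 − (1+r)^−144] / r × (1+r)^−179 = £5,349.30

£5,349.30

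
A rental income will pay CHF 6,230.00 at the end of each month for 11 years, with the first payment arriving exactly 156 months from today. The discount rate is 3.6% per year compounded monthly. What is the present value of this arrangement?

Ordinary annuity of 132 payments, first payment at period 156.
Periodic rate r = 0.036/12 per month; n is counted in months.
The ordinary-annuity PV formula values the stream one period before the first payment (period 155); discount that back 155 periods:
PV₀ = 6,230 × [1 − (1+r)^−132] / r × (1+r)^−155 = CHF 426,315.05

CHF 426,315.05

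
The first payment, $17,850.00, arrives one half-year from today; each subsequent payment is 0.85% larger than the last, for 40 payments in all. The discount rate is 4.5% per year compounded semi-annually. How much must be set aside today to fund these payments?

Periodic rate r = 0.045/2 per half-year; n is counted in half-years.
Growing ordinary annuity: PV = PMT₁ × [1 − ((1+g)/(1+r))^n] / (r − g) = 17,850 × [1 − ((1+0.0085)/(1+r))^40] / (r − 0.0085) = $540,463.10.

$540,463.10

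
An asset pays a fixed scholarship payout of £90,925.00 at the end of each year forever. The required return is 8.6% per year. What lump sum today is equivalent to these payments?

£1,057,267.44

Periodic rate r = 0.086 per year.
Level perpetuity: PV = PMT / r = 90,925 / (0.086) = £1,057,267.44.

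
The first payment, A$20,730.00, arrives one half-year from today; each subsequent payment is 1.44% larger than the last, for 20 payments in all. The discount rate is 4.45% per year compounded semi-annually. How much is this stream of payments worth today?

A$377,308.25

Periodic rate r = 0.0445/2 per half-year; n is counted in half-years.
Growing ordinary annuity: PV = PMT₁ × [1 − ((1+g)/(1+r))^n] / (r − g) = 20,730 × [1 − ((1+0.0144)/(1+r))^20] / (r − 0.0144) = A$377,308.25.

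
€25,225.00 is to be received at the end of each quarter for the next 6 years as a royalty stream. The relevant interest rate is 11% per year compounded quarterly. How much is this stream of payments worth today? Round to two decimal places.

€438,935.10

This is an ordinary annuity: 24 payments of €25,225.00 at the end of each quarter.
Periodic rate r = 0.11/4 per quarter; n is counted in quarters.
PV = PMT × [(1 − (1+r)^−n)/r] = 25,225 × [1 − (1+r)^−24] / r = €438,935.10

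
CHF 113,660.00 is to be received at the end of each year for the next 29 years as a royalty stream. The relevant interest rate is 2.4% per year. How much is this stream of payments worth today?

This is an ordinary annuity: 29 payments of CHF 113,660.00 at the end of each year.
Periodic rate r = 0.024 per year.
PV = PMT × [(1 − (1+r)^−n)/r] = 113,660 × [1 − (1+r)^−29] / r = CHF 2,355,171.73

CHF 2,355,171.73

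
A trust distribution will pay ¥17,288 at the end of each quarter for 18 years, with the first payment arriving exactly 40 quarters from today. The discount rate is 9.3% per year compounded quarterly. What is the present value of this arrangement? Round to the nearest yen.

¥245,423

Ordinary annuity of 72 payments, first payment at period 40.
Periodic rate r = 0.093/4 per quarter; n is counted in quarters.
The ordinary-annuity PV formula values the stream one period before the first payment (period 39); discount that back 39 periods:
PV₀ = 17,288 × [1 − (1+r)^−72] / r × (1+r)^−39 = ¥245,423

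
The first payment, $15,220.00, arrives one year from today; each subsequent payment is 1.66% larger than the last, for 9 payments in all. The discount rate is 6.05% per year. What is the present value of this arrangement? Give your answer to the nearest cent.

Periodic rate r = 0.0605 per year.
Growing ordinary annuity: PV = PMT₁ × [1 − ((1+g)/(1+r))^n] / (r − g) = 15,220 × [1 − ((1+0.0166)/(1+r))^9] / (r − 0.0166) = $109,720.68.

$109,720.68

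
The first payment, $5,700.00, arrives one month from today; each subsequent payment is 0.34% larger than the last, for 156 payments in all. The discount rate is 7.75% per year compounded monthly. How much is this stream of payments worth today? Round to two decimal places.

$704,437.61

Periodic rate r = 0.0775/12 per month; n is counted in months.
Growing ordinary annuity: PV = PMT₁ × [1 − ((1+g)/(1+r))^n] / (r − g) = 5,700 × [1 − ((1+0.0034)/(1+r))^156] / (r − 0.0034) = $704,437.61.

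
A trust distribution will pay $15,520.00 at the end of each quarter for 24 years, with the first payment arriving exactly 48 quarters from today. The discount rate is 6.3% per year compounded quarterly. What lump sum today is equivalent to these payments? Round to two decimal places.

$367,286.84

Ordinary annuity of 96 payments, first payment at period 48.
Periodic rate r = 0.063/4 per quarter; n is counted in quarters.
The ordinary-annuity PV formula values the stream one period before the first payment (period 47); discount that back 47 periods:
PV₀ = 15,520 × [1 − (1+r)^−96] / r × (1+r)^−47 = $367,286.84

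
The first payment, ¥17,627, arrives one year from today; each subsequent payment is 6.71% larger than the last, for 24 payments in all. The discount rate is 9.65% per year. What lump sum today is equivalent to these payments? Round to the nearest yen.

Periodic rate r = 0.0965 per year.
Growing ordinary annuity: PV = PMT₁ × [1 − ((1+g)/(1+r))^n] / (r − g) = 17,627 × [1 − ((1+0.0671)/(1+r))^24] / (r − 0.0671) = ¥287,276.

¥287,276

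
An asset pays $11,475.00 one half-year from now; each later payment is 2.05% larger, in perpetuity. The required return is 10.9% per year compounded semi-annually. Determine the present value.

Periodic rate r = 0.109/2 per half-year.
Growing perpetuity (Gordon): PV = PMT₁ / (r − g) = 11,475 / (r − 0.0205) = $337,500.00.

$337,500.00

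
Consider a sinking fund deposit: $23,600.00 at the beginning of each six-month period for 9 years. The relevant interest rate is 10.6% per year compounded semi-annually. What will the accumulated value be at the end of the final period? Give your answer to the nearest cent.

$719,004.14

This is an annuity due: 18 deposits of $23,600.00 at the beginning of each six-month period.
Periodic rate r = 0.106/2 per half-year; n is counted in half-years.
FV = PMT × [((1+r)^n − 1)/r] × (1+r) = 23,600 × [(1+r)^18 − 1] / r × (1+r) = $719,004.14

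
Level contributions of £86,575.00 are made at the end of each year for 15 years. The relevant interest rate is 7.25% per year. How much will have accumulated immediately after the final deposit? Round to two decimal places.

This is an ordinary annuity: 15 deposits of £86,575.00 at the end of each year.
Periodic rate r = 0.0725 per year.
FV = PMT × [((1+r)^n − 1)/r] = 86,575 × [(1+r)^15 − 1] / r = £2,217,901.23

£2,217,901.23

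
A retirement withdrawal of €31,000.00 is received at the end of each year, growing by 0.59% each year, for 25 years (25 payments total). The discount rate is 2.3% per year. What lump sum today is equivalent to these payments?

€623,418.91

Periodic rate r = 0.023 per year.
Growing ordinary annuity: PV = PMT₁ × [1 − ((1+g)/(1+r))^n] / (r − g) = 31,000 × [1 − ((1+0.0059)/(1+r))^25] / (r − 0.0059) = €623,418.91.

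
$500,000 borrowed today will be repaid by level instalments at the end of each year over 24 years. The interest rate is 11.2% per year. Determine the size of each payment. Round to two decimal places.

Level ordinary annuity; solve PV = PMT × [(1 − (1+r)^−n)/r] for PMT.
Periodic rate r = 0.112 per year.
With n = 24: PMT = 500,000 / ([(1 − (1+r)^−n)/r]) = $60,754.01

$60,754.01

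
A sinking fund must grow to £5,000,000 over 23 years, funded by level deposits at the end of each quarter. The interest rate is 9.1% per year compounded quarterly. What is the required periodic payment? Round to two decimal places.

£16,434.93

Level ordinary annuity; solve FV = PMT × [((1+r)^n − 1)/r] for PMT.
Periodic rate r = 0.091/4 per quarter; n is counted in quarters.
With n = 92: PMT = 5,000,000 / ([((1+r)^n − 1)/r]) = £16,434.93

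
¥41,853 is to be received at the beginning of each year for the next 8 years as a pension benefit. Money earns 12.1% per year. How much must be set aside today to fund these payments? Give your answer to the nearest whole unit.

¥232,256

This is an annuity due: 8 payments of ¥41,853 at the beginning of each year.
Periodic rate r = 0.121 per year.
PV = PMT × [(1 − (1+r)^−n)/r] × (1+r) = 41,853 × [1 − (1+r)^−8] / r × (1+r) = ¥232,256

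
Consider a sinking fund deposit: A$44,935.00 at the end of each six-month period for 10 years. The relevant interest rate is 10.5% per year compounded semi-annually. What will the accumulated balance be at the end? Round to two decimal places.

A$1,525,688.17

This is an ordinary annuity: 20 deposits of A$44,935.00 at the end of each six-month period.
Periodic rate r = 0.105/2 per half-year; n is counted in half-years.
FV = PMT × [((1+r)^n − 1)/r] = 44,935 × [(1+r)^20 − 1] / r = A$1,525,688.17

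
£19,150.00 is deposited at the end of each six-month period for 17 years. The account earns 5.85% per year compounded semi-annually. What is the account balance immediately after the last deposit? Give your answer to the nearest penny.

£1,090,127.38

This is an ordinary annuity: 34 deposits of £19,150.00 at the end of each six-month period.
Periodic rate r = 0.0585/2 per half-year; n is counted in half-years.
FV = PMT × [((1+r)^n − 1)/r] = 19,150 × [(1+r)^34 − 1] / r = £1,090,127.38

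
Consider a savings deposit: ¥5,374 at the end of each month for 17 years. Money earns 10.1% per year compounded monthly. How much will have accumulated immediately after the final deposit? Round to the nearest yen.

This is an ordinary annuity: 204 deposits of ¥5,374 at the end of each month.
Periodic rate r = 0.101/12 per month; n is counted in months.
FV = PMT × [((1+r)^n − 1)/r] = 5,374 × [(1+r)^204 − 1] / r = ¥2,891,065

¥2,891,065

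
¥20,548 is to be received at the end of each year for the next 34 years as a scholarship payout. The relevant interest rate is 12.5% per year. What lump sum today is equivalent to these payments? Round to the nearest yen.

This is an ordinary annuity: 34 payments of ¥20,548 at the end of each year.
Periodic rate r = 0.125 per year.
PV = PMT × [(1 − (1+r)^−n)/r] = 20,548 × [1 − (1+r)^−34] / r = ¥161,387

¥161,387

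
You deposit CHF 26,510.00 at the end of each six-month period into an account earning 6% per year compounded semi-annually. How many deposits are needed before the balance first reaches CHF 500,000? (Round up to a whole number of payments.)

16 payments

Periodic rate r = 0.06/2 per half-year; n is counted in half-years.
Ordinary annuity FV: 500,000 = 26,510 × [((1+r)^n − 1)/r].
(1+r)^n = 1 + 500,000 × r / 26,510, so n = ln(1 + 500,000·r/26,510) / ln(1+r) = 15.17.
Round up to a whole number of payments: n = 16.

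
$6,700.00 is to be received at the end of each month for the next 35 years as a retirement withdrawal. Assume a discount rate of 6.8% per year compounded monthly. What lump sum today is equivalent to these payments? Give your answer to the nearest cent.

$1,072,187.89

This is an ordinary annuity: 420 payments of $6,700.00 at the end of each month.
Periodic rate r = 0.068/12 per month; n is counted in months.
PV = PMT × [(1 − (1+r)^−n)/r] = 6,700 × [1 − (1+r)^−420] / r = $1,072,187.89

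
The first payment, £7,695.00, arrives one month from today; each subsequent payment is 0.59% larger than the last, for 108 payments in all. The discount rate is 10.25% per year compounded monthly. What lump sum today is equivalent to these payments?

Periodic rate r = 0.1025/12 per month; n is counted in months.
Growing ordinary annuity: PV = PMT₁ × [1 − ((1+g)/(1+r))^n] / (r − g) = 7,695 × [1 − ((1+0.0059)/(1+r))^108] / (r − 0.0059) = £718,539.79.

£718,539.79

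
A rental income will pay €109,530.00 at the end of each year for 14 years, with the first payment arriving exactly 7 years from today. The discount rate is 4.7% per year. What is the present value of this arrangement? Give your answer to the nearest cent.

€839,071.30

Ordinary annuity of 14 payments, first payment at period 7.
Periodic rate r = 0.047 per year.
The ordinary-annuity PV formula values the stream one period before the first payment (period 6); discount that back 6 periods:
PV₀ = 109,530 × [1 − (1+r)^−14] / r × (1+r)^−6 = €839,071.30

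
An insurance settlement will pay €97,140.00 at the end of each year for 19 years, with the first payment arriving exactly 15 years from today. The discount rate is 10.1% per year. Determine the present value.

€209,877.89

Ordinary annuity of 19 payments, first payment at period 15.
Periodic rate r = 0.101 per year.
The ordinary-annuity PV formula values the stream one period before the first payment (period 14); discount that back 14 periods:
PV₀ = 97,140 × [1 − (1+r)^−19] / r × (1+r)^−14 = €209,877.89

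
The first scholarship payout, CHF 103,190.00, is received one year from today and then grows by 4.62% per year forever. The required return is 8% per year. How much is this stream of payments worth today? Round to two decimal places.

CHF 3,052,958.58

Periodic rate r = 0.08 per year.
Growing perpetuity (Gordon): PV = PMT₁ / (r − g) = 103,190 / (r − 0.0462) = CHF 3,052,958.58.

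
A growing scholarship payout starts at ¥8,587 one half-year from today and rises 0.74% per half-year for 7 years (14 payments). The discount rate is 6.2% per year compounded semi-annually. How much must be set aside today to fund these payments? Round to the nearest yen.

Periodic rate r = 0.062/2 per half-year; n is counted in half-years.
Growing ordinary annuity: PV = PMT₁ × [1 − ((1+g)/(1+r))^n] / (r − g) = 8,587 × [1 − ((1+0.0074)/(1+r))^14] / (r − 0.0074) = ¥100,747.

¥100,747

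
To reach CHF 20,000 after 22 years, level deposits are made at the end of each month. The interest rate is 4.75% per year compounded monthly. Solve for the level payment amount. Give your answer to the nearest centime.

Level ordinary annuity; solve FV = PMT × [((1+r)^n − 1)/r] for PMT.
Periodic rate r = 0.0475/12 per month; n is counted in months.
With n = 264: PMT = 20,000 / ([((1+r)^n − 1)/r]) = CHF 43.08

CHF 43.08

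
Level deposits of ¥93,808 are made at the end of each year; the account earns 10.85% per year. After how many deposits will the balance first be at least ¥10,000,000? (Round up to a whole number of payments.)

Periodic rate r = 0.1085 per year.
Ordinary annuity FV: 10,000,000 = 93,808 × [((1+r)^n − 1)/r].
(1+r)^n = 1 + 10,000,000 × r / 93,808, so n = ln(1 + 10,000,000·r/93,808) / ln(1+r) = 24.57.
Round up to a whole number of payments: n = 25.

25 payments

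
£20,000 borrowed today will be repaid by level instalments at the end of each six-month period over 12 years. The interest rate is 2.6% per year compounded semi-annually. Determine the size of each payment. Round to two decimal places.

£975.44

Level ordinary annuity; solve PV = PMT × [(1 − (1+r)^−n)/r] for PMT.
Periodic rate r = 0.026/2 per half-year; n is counted in half-years.
With n = 24: PMT = 20,000 / ([(1 − (1+r)^−n)/r]) = £975.44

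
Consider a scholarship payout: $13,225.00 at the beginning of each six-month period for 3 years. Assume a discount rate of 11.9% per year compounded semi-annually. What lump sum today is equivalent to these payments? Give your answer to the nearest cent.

This is an annuity due: 6 payments of $13,225.00 at the beginning of each six-month period.
Periodic rate r = 0.119/2 per half-year; n is counted in half-years.
PV = PMT × [(1 − (1+r)^−n)/r] × (1+r) = 13,225 × [1 − (1+r)^−6] / r × (1+r) = $69,009.37

$69,009.37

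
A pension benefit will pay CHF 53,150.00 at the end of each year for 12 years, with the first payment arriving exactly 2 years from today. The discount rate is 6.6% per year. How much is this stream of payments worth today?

Ordinary annuity of 12 payments, first payment at period 2.
Periodic rate r = 0.066 per year.
The ordinary-annuity PV formula values the stream one period before the first payment (period 1); discount that back 1 periods:
PV₀ = 53,150 × [1 − (1+r)^−12] / r × (1+r)^−1 = CHF 404,598.44

CHF 404,598.44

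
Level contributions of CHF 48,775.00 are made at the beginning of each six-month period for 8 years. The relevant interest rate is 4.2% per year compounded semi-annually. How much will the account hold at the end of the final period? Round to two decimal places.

This is an annuity due: 16 deposits of CHF 48,775.00 at the beginning of each six-month period.
Periodic rate r = 0.042/2 per half-year; n is counted in half-years.
FV = PMT × [((1+r)^n − 1)/r] × (1+r) = 48,775 × [(1+r)^16 − 1] / r × (1+r) = CHF 935,464.35

CHF 935,464.35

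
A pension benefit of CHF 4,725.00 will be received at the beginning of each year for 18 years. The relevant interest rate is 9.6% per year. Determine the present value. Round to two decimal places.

This is an annuity due: 18 payments of CHF 4,725.00 at the beginning of each year.
Periodic rate r = 0.096 per year.
PV = PMT × [(1 − (1+r)^−n)/r] × (1+r) = 4,725 × [1 − (1+r)^−18] / r × (1+r) = CHF 43,583.96

CHF 43,583.96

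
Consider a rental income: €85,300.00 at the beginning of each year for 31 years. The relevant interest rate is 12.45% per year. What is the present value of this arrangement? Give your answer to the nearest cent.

€750,163.93

This is an annuity due: 31 payments of €85,300.00 at the beginning of each year.
Periodic rate r = 0.1245 per year.
PV = PMT × [(1 − (1+r)^−n)/r] × (1+r) = 85,300 × [1 − (1+r)^−31] / r × (1+r) = €750,163.93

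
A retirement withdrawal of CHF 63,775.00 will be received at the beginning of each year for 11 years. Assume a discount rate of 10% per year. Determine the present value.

This is an annuity due: 11 payments of CHF 63,775.00 at the beginning of each year.
Periodic rate r = 0.1 per year.
PV = PMT × [(1 − (1+r)^−n)/r] × (1+r) = 63,775 × [1 − (1+r)^−11] / r × (1+r) = CHF 455,644.77

CHF 455,644.77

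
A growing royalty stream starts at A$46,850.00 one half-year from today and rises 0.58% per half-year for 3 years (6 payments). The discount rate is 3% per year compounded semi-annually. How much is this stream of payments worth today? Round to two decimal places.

A$270,745.52

Periodic rate r = 0.03/2 per half-year; n is counted in half-years.
Growing ordinary annuity: PV = PMT₁ × [1 − ((1+g)/(1+r))^n] / (r − g) = 46,850 × [1 − ((1+0.0058)/(1+r))^6] / (r − 0.0058) = A$270,745.52.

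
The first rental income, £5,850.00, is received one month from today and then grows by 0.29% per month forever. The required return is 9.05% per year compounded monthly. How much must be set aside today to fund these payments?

Periodic rate r = 0.0905/12 per month.
Growing perpetuity (Gordon): PV = PMT₁ / (r − g) = 5,850 / (r − 0.0029) = £1,260,323.16.

£1,260,323.16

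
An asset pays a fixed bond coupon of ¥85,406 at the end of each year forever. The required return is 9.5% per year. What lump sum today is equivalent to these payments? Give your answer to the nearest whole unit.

Periodic rate r = 0.095 per year.
Level perpetuity: PV = PMT / r = 85,406 / (0.095) = ¥899,011.

¥899,011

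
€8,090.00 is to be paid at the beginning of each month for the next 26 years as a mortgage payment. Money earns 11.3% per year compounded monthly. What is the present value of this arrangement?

This is an annuity due: 312 payments of €8,090.00 at the beginning of each month.
Periodic rate r = 0.113/12 per month; n is counted in months.
PV = PMT × [(1 − (1+r)^−n)/r] × (1+r) = 8,090 × [1 − (1+r)^−312] / r × (1+r) = €820,631.98

€820,631.98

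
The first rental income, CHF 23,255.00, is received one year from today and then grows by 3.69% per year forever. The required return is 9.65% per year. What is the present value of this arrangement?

Periodic rate r = 0.0965 per year.
Growing perpetuity (Gordon): PV = PMT₁ / (r − g) = 23,255 / (r − 0.0369) = CHF 390,184.56.

CHF 390,184.56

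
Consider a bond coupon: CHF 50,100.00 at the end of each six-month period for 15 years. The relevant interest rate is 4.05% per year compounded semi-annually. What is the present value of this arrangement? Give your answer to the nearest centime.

This is an ordinary annuity: 30 payments of CHF 50,100.00 at the end of each six-month period.
Periodic rate r = 0.0405/2 per half-year; n is counted in half-years.
PV = PMT × [(1 − (1+r)^−n)/r] = 50,100 × [1 − (1+r)^−30] / r = CHF 1,118,214.87

CHF 1,118,214.87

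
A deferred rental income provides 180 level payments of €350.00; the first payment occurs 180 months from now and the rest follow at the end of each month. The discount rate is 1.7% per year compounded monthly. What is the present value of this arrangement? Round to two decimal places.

€43,134.25

Ordinary annuity of 180 payments, first payment at period 180.
Periodic rate r = 0.017/12 per month; n is counted in months.
The ordinary-annuity PV formula values the stream one period before the first payment (period 179); discount that back 179 periods:
PV₀ = 350 × [1 − (1+r)^−180] / r × (1+r)^−179 = €43,134.25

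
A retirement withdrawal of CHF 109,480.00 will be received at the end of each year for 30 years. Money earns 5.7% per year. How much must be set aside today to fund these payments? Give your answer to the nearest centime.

This is an ordinary annuity: 30 payments of CHF 109,480.00 at the end of each year.
Periodic rate r = 0.057 per year.
PV = PMT × [(1 − (1+r)^−n)/r] = 109,480 × [1 − (1+r)^−30] / r = CHF 1,556,610.44

CHF 1,556,610.44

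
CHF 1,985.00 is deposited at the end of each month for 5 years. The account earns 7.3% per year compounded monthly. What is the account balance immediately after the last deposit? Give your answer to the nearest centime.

This is an ordinary annuity: 60 deposits of CHF 1,985.00 at the end of each month.
Periodic rate r = 0.073/12 per month; n is counted in months.
FV = PMT × [((1+r)^n − 1)/r] = 1,985 × [(1+r)^60 − 1] / r = CHF 143,220.87

CHF 143,220.87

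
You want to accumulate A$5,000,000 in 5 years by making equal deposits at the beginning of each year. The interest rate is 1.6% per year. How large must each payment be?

A$953,255.80

Level annuity due; solve FV = PMT × [((1+r)^n − 1)/r] × (1+r) for PMT.
Periodic rate r = 0.016 per year.
With n = 5: PMT = 5,000,000 / ([((1+r)^n − 1)/r] × (1+r)) = A$953,255.80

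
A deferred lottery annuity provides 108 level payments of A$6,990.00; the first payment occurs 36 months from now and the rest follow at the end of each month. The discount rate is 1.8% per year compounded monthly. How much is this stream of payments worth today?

Ordinary annuity of 108 payments, first payment at period 36.
Periodic rate r = 0.018/12 per month; n is counted in months.
The ordinary-annuity PV formula values the stream one period before the first payment (period 35); discount that back 35 periods:
PV₀ = 6,990 × [1 − (1+r)^−108] / r × (1+r)^−35 = A$660,867.85

A$660,867.85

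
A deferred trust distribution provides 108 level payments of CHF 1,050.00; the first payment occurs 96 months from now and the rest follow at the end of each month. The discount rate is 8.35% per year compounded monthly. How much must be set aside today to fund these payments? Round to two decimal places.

CHF 41,161.84

Ordinary annuity of 108 payments, first payment at period 96.
Periodic rate r = 0.0835/12 per month; n is counted in months.
The ordinary-annuity PV formula values the stream one period before the first payment (period 95); discount that back 95 periods:
PV₀ = 1,050 × [1 − (1+r)^−108] / r × (1+r)^−95 = CHF 41,161.84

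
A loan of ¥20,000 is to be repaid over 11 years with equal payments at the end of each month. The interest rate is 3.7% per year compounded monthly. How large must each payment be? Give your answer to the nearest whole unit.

Level ordinary annuity; solve PV = PMT × [(1 − (1+r)^−n)/r] for PMT.
Periodic rate r = 0.037/12 per month; n is counted in months.
With n = 132: PMT = 20,000 / ([(1 − (1+r)^−n)/r]) = ¥185

¥185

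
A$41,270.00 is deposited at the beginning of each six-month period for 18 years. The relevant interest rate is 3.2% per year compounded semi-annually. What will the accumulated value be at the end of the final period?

This is an annuity due: 36 deposits of A$41,270.00 at the beginning of each six-month period.
Periodic rate r = 0.032/2 per half-year; n is counted in half-years.
FV = PMT × [((1+r)^n − 1)/r] × (1+r) = 41,270 × [(1+r)^36 − 1] / r × (1+r) = A$2,020,035.62

A$2,020,035.62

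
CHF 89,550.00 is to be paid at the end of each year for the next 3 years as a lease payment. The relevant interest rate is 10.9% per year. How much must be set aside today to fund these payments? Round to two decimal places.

This is an ordinary annuity: 3 payments of CHF 89,550.00 at the end of each year.
Periodic rate r = 0.109 per year.
PV = PMT × [(1 − (1+r)^−n)/r] = 89,550 × [1 − (1+r)^−3] / r = CHF 219,215.82

CHF 219,215.82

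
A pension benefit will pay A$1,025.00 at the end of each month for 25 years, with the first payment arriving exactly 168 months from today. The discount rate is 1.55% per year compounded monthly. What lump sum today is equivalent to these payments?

A$205,382.92

Ordinary annuity of 300 payments, first payment at period 168.
Periodic rate r = 0.0155/12 per month; n is counted in months.
The ordinary-annuity PV formula values the stream one period before the first payment (period 167); discount that back 167 periods:
PV₀ = 1,025 × [1 − (1+r)^−300] / r × (1+r)^−167 = A$205,382.92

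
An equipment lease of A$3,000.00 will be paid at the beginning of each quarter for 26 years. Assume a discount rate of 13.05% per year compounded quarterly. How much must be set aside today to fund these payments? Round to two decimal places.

This is an annuity due: 104 payments of A$3,000.00 at the beginning of each quarter.
Periodic rate r = 0.1305/4 per quarter; n is counted in quarters.
PV = PMT × [(1 − (1+r)^−n)/r] × (1+r) = 3,000 × [1 − (1+r)^−104] / r × (1+r) = A$91,585.19

A$91,585.19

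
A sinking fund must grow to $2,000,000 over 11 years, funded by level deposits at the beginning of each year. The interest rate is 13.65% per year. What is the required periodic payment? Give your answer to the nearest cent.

$77,847.20

Level annuity due; solve FV = PMT × [((1+r)^n − 1)/r] × (1+r) for PMT.
Periodic rate r = 0.1365 per year.
With n = 11: PMT = 2,000,000 / ([((1+r)^n − 1)/r] × (1+r)) = $77,847.20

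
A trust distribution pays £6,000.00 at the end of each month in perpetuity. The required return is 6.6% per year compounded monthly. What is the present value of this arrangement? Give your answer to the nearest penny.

£1,090,909.09

Periodic rate r = 0.066/12 per month.
Level perpetuity: PV = PMT / r = 6,000 / (0.066/12) = £1,090,909.09.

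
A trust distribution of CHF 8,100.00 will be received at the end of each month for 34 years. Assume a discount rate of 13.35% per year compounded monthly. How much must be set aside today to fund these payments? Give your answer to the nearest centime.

CHF 720,113.49

This is an ordinary annuity: 408 payments of CHF 8,100.00 at the end of each month.
Periodic rate r = 0.1335/12 per month; n is counted in months.
PV = PMT × [(1 − (1+r)^−n)/r] = 8,100 × [1 − (1+r)^−408] / r = CHF 720,113.49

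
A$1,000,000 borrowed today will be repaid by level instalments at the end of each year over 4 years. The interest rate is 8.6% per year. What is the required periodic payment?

Level ordinary annuity; solve PV = PMT × [(1 − (1+r)^−n)/r] for PMT.
Periodic rate r = 0.086 per year.
With n = 4: PMT = 1,000,000 / ([(1 − (1+r)^−n)/r]) = A$305,962.96

A$305,962.96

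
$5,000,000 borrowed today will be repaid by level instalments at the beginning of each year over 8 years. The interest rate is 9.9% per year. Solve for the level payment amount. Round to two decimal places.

Level annuity due; solve PV = PMT × [(1 − (1+r)^−n)/r] × (1+r) for PMT.
Periodic rate r = 0.099 per year.
With n = 8: PMT = 5,000,000 / ([(1 − (1+r)^−n)/r] × (1+r)) = $849,691.43

$849,691.43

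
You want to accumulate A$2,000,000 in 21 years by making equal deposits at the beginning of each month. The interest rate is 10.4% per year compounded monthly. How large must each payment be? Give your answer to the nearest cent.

A$2,203.53

Level annuity due; solve FV = PMT × [((1+r)^n − 1)/r] × (1+r) for PMT.
Periodic rate r = 0.104/12 per month; n is counted in months.
With n = 252: PMT = 2,000,000 / ([((1+r)^n − 1)/r] × (1+r)) = A$2,203.53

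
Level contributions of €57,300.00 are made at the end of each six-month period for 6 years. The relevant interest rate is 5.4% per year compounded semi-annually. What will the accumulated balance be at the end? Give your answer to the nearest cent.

This is an ordinary annuity: 12 deposits of €57,300.00 at the end of each six-month period.
Periodic rate r = 0.054/2 per half-year; n is counted in half-years.
FV = PMT × [((1+r)^n − 1)/r] = 57,300 × [(1+r)^12 − 1] / r = €799,481.55

€799,481.55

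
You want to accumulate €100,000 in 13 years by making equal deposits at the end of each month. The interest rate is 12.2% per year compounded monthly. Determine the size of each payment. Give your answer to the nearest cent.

Level ordinary annuity; solve FV = PMT × [((1+r)^n − 1)/r] for PMT.
Periodic rate r = 0.122/12 per month; n is counted in months.
With n = 156: PMT = 100,000 / ([((1+r)^n − 1)/r]) = €264.40

€264.40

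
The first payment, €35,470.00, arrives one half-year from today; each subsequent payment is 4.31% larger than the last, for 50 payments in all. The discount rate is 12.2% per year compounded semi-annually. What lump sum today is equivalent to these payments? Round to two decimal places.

€1,135,241.07

Periodic rate r = 0.122/2 per half-year; n is counted in half-years.
Growing ordinary annuity: PV = PMT₁ × [1 − ((1+g)/(1+r))^n] / (r − g) = 35,470 × [1 − ((1+0.0431)/(1+r))^50] / (r − 0.0431) = €1,135,241.07.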